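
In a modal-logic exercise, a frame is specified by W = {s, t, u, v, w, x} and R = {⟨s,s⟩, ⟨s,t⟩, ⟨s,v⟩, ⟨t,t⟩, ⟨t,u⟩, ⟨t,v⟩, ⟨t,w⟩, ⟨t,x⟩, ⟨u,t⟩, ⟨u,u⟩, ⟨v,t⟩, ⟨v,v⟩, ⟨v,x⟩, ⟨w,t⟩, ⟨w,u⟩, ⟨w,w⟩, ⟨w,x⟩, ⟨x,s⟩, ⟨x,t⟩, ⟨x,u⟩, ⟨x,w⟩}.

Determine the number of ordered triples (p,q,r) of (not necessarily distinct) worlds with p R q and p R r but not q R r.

Enumerating: (s,t,s), (s,v,s), (t,u,v), (t,u,w), (t,u,x), (t,v,u), (t,v,w), (t,w,v), (t,x,v), (t,x,x), (v,x,v), (v,x,x), … and 9 more.
Total: 21.

21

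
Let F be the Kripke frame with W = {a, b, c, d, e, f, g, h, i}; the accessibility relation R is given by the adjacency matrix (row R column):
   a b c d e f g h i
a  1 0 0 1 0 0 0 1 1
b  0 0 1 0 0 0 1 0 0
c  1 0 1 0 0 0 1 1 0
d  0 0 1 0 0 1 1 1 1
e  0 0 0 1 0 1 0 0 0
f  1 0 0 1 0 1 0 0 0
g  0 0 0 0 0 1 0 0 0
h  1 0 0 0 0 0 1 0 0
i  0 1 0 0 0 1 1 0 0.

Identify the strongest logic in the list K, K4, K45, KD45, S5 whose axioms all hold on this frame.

Transitive (axiom 4): no — a R d and d R c, but not a R c.
Euclidean (axiom 5): no — a R h and a R d, but not h R d.
Serial (axiom D): yes — every world has a successor (e.g. a R a).
Reflexive (axiom T): no — b is not related to itself.
So F validates K; K4 would additionally require R to be transitive. The strongest is K.

K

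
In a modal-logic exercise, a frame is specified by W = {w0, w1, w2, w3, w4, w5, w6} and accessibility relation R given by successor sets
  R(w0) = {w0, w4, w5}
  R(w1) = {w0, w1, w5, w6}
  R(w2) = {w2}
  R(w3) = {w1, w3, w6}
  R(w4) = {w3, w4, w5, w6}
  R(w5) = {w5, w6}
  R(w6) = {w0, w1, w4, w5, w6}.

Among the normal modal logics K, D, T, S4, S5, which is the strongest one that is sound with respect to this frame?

Serial (axiom D): yes — every world has a successor (e.g. w0 R w0).
Reflexive (axiom T): yes — every world is R-related to itself.
Transitive (axiom 4): no — w0 R w4 and w4 R w3, but not w0 R w3.
Euclidean (axiom 5): no — w0 R w5 and w0 R w4, but not w5 R w4.
So F validates K, D, T; S4 would additionally require R to be transitive. The strongest is T.

T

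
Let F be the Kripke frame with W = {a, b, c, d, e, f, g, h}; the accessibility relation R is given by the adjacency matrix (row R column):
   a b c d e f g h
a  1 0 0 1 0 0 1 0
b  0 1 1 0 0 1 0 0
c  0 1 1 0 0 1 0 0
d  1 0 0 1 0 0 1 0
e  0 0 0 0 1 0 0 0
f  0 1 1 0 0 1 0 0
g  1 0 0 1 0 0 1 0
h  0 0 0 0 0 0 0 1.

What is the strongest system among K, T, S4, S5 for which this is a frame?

S5

Reflexive (axiom T): yes — every world is R-related to itself.
Transitive (axiom 4): yes — every two-step R-path is closed by a direct edge.
Euclidean (axiom 5): yes — any two successors of a common world are R-related.
So F validates K, T, S4, S5. The strongest is S5.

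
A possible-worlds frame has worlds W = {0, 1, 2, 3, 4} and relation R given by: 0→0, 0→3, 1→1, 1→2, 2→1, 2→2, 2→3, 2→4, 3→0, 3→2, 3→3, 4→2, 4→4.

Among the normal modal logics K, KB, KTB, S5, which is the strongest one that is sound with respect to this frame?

KTB

Symmetric (axiom B): yes — every pair in R has its reverse in R.
Reflexive (axiom T): yes — every world is R-related to itself.
Euclidean (axiom 5): no — 2 R 1 and 2 R 3, but not 1 R 3.
So F validates K, KB, KTB; S5 would additionally require R to be Euclidean. The strongest is KTB.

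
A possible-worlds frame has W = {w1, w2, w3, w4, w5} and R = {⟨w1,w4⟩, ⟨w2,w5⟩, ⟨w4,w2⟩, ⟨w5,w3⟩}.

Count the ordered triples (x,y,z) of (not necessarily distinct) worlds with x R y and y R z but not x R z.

3

Enumerating: (w1,w4,w2), (w2,w5,w3), (w4,w2,w5).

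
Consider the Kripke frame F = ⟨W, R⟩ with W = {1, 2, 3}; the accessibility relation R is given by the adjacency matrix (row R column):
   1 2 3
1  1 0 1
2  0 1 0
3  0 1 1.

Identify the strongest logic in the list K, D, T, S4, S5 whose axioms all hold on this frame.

T

Serial (axiom D): yes — every world has a successor (e.g. 1 R 1).
Reflexive (axiom T): yes — every world is R-related to itself.
Transitive (axiom 4): no — 1 R 3 and 3 R 2, but not 1 R 2.
Euclidean (axiom 5): no — 1 R 3 and 1 R 1, but not 3 R 1.
So F validates K, D, T; S4 would additionally require R to be transitive. The strongest is T.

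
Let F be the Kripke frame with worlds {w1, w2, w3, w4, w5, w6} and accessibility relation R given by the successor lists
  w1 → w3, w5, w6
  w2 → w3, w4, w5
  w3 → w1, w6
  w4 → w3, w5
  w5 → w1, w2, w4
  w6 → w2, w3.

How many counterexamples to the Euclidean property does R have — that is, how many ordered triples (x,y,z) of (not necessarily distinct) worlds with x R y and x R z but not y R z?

Enumerating: (w1,w3,w3), (w1,w3,w5), (w1,w5,w3), (w1,w5,w5), (w1,w5,w6), (w1,w6,w5), (w1,w6,w6), (w2,w3,w3), (w2,w3,w4), (w2,w3,w5), (w2,w4,w4), (w2,w5,w3), … and 19 more.
Total: 31.

31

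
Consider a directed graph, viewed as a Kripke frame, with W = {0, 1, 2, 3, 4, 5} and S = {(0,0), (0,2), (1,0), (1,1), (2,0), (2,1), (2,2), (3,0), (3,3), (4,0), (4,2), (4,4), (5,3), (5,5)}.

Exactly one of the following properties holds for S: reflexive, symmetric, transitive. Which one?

reflexive

Reflexive: yes — every world is S-related to itself.
Symmetric: no — 1 S 0 but not 0 S 1.
Transitive: no — 0 S 2 and 2 S 1, but not 0 S 1.
Only reflexive holds.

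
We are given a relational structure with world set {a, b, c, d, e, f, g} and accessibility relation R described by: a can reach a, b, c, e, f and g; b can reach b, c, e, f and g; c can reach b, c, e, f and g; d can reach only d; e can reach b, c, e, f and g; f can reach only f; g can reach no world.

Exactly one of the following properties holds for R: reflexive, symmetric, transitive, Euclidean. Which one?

transitive

Reflexive: no — g is not related to itself.
Symmetric: no — a R b but not b R a.
Transitive: yes — every two-step R-path is closed by a direct edge.
Euclidean: no — a R f and a R b, but not f R b.
Only transitive holds.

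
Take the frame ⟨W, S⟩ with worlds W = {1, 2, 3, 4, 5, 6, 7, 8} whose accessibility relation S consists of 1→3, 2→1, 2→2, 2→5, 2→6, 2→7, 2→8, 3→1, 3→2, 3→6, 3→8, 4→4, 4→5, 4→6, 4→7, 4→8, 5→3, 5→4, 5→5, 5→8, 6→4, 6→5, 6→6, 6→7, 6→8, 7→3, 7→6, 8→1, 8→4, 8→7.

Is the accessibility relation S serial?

Serial: yes — every world has a successor (e.g. 1 S 3).

Yes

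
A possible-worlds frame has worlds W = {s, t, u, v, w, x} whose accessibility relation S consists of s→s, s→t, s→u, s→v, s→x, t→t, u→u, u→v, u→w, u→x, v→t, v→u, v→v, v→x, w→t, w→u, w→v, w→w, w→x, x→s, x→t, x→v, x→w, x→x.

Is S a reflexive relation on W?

Yes

Reflexive: yes — every world is S-related to itself.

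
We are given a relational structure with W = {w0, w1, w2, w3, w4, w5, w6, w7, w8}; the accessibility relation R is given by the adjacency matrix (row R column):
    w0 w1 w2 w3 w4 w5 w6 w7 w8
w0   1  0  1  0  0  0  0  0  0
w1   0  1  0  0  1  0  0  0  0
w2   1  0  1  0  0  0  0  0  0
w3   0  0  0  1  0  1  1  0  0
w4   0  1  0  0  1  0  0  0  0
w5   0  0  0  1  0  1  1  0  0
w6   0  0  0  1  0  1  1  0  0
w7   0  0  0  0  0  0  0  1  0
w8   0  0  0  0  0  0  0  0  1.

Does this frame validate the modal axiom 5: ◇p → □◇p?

The schema 5 characterises exactly the Euclidean frames.
Euclidean: yes — any two successors of a common world are R-related.

Yes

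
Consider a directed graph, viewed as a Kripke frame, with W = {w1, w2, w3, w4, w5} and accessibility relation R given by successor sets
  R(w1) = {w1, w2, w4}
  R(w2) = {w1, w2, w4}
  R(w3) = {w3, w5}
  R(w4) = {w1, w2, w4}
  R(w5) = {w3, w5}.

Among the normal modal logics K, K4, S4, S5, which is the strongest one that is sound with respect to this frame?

Transitive (axiom 4): yes — every two-step R-path is closed by a direct edge.
Reflexive (axiom T): yes — every world is R-related to itself.
Euclidean (axiom 5): yes — any two successors of a common world are R-related.
So F validates K, K4, S4, S5. The strongest is S5.

S5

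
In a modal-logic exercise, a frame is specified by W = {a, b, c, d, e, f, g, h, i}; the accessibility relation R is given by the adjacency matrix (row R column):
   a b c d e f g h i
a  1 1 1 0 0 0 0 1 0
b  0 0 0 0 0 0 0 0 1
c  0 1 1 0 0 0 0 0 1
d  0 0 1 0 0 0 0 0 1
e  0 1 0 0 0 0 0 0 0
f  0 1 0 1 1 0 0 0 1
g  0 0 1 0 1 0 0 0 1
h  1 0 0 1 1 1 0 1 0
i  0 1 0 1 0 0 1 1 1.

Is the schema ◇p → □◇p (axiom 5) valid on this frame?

The schema 5 characterises exactly the Euclidean frames.
Euclidean: no — a R b and a R c, but not b R c.

No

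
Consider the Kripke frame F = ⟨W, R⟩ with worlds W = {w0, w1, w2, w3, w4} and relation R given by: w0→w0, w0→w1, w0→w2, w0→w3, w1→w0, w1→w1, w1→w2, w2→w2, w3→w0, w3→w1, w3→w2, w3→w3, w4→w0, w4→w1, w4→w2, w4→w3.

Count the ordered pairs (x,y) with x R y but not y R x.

8

Enumerating: (w0,w2), (w1,w2), (w3,w1), (w3,w2), (w4,w0), (w4,w1), (w4,w2), (w4,w3).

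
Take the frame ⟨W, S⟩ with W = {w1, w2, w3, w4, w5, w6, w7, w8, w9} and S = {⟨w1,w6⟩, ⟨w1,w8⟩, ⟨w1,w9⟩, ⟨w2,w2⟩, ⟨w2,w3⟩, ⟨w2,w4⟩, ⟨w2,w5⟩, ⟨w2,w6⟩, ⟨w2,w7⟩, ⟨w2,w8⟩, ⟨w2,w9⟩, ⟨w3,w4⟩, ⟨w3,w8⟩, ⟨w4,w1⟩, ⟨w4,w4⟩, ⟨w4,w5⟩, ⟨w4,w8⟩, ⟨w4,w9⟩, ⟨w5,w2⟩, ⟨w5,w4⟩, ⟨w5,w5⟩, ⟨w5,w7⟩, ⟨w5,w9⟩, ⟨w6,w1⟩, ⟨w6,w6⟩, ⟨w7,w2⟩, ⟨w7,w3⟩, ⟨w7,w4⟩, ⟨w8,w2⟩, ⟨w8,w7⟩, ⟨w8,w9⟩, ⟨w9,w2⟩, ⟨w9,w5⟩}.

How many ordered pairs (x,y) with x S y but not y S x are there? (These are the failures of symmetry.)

15

Enumerating: (w1,w8), (w1,w9), (w2,w3), (w2,w4), (w2,w6), (w3,w4), (w3,w8), (w4,w1), (w4,w8), (w4,w9), (w5,w7), (w7,w3), (w7,w4), (w8,w7), (w8,w9).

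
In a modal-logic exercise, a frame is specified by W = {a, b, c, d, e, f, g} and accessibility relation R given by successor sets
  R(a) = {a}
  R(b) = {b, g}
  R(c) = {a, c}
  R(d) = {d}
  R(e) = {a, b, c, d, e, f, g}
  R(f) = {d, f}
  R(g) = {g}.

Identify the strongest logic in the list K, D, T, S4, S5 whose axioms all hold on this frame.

Serial (axiom D): yes — every world has a successor (e.g. a R a).
Reflexive (axiom T): yes — every world is R-related to itself.
Transitive (axiom 4): yes — every two-step R-path is closed by a direct edge.
Euclidean (axiom 5): no — e R a and e R b, but not a R b.
So F validates K, D, T, S4; S5 would additionally require R to be Euclidean. The strongest is S4.

S4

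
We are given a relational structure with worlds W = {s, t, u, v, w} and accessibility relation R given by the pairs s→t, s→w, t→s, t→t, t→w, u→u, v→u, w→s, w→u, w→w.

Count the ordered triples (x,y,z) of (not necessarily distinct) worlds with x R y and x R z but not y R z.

7

Enumerating: (s,w,t), (t,s,s), (t,w,t), (w,s,s), (w,s,u), (w,u,s), (w,u,w).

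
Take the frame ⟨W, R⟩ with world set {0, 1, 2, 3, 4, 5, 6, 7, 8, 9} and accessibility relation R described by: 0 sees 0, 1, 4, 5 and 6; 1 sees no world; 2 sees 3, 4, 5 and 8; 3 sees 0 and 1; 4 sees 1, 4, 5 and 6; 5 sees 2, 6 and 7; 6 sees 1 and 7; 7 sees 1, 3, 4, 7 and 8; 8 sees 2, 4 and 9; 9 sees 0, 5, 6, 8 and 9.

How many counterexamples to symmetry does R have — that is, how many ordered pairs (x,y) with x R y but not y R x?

Enumerating: (0,1), (0,4), (0,5), (0,6), (2,3), (2,4), (3,0), (3,1), (4,1), (4,5), (4,6), (5,6), … and 11 more.
Total: 23.

23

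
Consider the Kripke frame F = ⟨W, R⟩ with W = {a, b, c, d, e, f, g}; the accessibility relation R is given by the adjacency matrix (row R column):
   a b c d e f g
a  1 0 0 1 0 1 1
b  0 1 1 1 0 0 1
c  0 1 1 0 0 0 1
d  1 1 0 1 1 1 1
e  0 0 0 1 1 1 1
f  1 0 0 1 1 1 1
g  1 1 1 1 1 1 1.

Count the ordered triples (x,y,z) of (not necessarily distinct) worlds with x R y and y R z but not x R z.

Enumerating: (a,d,b), (a,d,e), (a,f,e), (a,g,b), (a,g,c), (a,g,e), (b,d,a), (b,d,e), (b,d,f), (b,g,a), (b,g,e), (b,g,f), … and 16 more.
Total: 28.

28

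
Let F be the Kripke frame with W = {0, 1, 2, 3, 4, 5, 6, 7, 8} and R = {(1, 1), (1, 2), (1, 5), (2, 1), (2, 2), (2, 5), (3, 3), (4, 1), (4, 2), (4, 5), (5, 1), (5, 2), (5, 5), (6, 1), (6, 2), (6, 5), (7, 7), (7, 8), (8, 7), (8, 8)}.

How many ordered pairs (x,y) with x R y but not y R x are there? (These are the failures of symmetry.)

6

Enumerating: (4,1), (4,2), (4,5), (6,1), (6,2), (6,5).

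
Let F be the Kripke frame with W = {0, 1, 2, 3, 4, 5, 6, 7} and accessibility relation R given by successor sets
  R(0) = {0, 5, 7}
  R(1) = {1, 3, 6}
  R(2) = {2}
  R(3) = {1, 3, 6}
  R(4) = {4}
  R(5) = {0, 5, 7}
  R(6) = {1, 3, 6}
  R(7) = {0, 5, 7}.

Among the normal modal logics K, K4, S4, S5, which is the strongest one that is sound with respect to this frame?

Transitive (axiom 4): yes — every two-step R-path is closed by a direct edge.
Reflexive (axiom T): yes — every world is R-related to itself.
Euclidean (axiom 5): yes — any two successors of a common world are R-related.
So F validates K, K4, S4, S5. The strongest is S5.

S5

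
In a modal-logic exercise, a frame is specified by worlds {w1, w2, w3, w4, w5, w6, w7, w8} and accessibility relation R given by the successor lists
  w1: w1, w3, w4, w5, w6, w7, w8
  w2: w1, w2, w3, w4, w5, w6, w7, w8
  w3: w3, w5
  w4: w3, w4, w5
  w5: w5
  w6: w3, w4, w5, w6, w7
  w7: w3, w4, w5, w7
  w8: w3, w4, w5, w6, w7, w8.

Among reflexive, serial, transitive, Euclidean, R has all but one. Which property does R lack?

Reflexive: yes — every world is R-related to itself.
Serial: yes — every world has a successor (e.g. w1 R w1).
Transitive: yes — every two-step R-path is closed by a direct edge.
Euclidean: no — w1 R w3 and w1 R w4, but not w3 R w4.
Only Euclidean fails.

Euclidean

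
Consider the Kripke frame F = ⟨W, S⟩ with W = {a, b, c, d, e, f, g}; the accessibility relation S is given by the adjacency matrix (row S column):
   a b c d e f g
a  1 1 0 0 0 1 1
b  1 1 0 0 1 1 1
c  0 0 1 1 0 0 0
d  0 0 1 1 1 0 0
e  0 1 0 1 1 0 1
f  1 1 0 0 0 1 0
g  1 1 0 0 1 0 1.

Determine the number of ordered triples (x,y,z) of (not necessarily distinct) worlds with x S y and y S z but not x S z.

16

Enumerating: (a,b,e), (a,g,e), (b,e,d), (c,d,e), (d,e,b), (d,e,g), (e,b,a), (e,b,f), (e,d,c), (e,g,a), (f,a,g), (f,b,e), (f,b,g), (g,a,f), (g,b,f), (g,e,d).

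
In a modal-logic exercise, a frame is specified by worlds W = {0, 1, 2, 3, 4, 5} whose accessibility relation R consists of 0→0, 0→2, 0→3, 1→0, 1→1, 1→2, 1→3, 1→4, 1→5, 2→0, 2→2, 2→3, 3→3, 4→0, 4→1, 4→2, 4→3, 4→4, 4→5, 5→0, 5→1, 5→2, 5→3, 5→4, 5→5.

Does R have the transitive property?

Yes

Transitive: yes — every two-step R-path is closed by a direct edge.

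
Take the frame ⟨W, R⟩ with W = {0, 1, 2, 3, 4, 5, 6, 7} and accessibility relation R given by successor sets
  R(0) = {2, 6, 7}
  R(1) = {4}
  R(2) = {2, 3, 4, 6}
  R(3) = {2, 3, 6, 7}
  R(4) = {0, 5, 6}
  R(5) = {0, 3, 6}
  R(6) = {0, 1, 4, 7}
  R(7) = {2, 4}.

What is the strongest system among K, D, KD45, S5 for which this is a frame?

Serial (axiom D): yes — every world has a successor (e.g. 0 R 2).
Euclidean (axiom 5): no — 0 R 2 and 0 R 7, but not 2 R 7.
Transitive (axiom 4): no — 0 R 2 and 2 R 3, but not 0 R 3.
Reflexive (axiom T): no — 0 is not related to itself.
So F validates K, D; KD45 would additionally require R to be Euclidean and transitive. The strongest is D.

D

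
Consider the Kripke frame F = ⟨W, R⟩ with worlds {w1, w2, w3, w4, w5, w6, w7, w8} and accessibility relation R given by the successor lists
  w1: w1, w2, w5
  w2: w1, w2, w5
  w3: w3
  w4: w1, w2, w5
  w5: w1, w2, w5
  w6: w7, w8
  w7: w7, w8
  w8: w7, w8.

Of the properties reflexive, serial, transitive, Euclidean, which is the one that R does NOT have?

Reflexive: no — w4 is not related to itself.
Serial: yes — every world has a successor (e.g. w1 R w1).
Transitive: yes — every two-step R-path is closed by a direct edge.
Euclidean: yes — any two successors of a common world are R-related.
Only reflexive fails.

reflexive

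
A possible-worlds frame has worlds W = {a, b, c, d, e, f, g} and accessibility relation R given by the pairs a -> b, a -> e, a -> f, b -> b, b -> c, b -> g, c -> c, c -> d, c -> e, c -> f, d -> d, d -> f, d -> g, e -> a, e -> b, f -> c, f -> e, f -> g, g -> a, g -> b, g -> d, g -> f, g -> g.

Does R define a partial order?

No

Reflexive: no — a is not related to itself.
Transitive: no — a R b and b R c, but not a R c.
Antisymmetric: no — a R e and e R a with a ≠ e.
So R is not a partial order.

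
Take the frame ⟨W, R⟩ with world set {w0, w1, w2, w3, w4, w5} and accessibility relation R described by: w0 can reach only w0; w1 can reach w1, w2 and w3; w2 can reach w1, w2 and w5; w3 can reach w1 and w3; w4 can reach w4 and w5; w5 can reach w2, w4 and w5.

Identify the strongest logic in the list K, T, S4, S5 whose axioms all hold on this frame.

Reflexive (axiom T): yes — every world is R-related to itself.
Transitive (axiom 4): no — w1 R w2 and w2 R w5, but not w1 R w5.
Euclidean (axiom 5): no — w1 R w2 and w1 R w3, but not w2 R w3.
So F validates K, T; S4 would additionally require R to be transitive. The strongest is T.

T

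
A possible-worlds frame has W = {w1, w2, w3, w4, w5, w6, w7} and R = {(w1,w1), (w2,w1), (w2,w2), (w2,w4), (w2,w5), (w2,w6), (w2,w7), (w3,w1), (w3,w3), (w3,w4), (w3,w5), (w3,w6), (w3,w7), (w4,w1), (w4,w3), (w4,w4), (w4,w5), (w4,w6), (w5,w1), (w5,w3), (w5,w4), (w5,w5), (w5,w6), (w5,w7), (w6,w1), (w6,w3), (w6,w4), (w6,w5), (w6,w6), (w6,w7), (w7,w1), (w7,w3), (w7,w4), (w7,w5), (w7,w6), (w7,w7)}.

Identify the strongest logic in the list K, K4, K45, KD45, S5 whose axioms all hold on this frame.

K

Transitive (axiom 4): no — w2 R w4 and w4 R w3, but not w2 R w3.
Euclidean (axiom 5): no — w2 R w1 and w2 R w4, but not w1 R w4.
Serial (axiom D): yes — every world has a successor (e.g. w1 R w1).
Reflexive (axiom T): yes — every world is R-related to itself.
So F validates K; K4 would additionally require R to be transitive. The strongest is K.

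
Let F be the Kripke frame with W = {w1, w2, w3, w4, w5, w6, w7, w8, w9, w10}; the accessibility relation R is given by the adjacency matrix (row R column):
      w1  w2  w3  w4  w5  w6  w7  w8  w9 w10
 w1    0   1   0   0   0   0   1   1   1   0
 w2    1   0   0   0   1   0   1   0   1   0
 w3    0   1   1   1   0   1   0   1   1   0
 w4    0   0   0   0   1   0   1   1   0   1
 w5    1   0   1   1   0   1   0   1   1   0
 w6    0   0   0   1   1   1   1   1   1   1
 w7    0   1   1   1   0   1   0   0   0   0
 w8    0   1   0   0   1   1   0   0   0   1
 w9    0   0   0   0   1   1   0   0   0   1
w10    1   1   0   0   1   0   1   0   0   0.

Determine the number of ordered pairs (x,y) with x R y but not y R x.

24

Enumerating: (w1,w7), (w1,w8), (w1,w9), (w10,w1), (w10,w2), (w10,w5), (w10,w7), (w2,w5), (w2,w9), (w3,w2), (w3,w4), (w3,w6), … and 12 more.
Total: 24.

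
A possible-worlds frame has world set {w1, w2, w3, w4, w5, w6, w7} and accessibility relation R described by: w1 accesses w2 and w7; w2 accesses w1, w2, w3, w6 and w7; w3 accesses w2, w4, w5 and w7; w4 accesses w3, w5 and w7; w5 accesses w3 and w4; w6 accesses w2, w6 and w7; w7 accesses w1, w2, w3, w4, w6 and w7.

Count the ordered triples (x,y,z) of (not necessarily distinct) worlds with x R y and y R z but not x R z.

37

Enumerating: (w1,w2,w1), (w1,w2,w3), (w1,w2,w6), (w1,w7,w1), (w1,w7,w3), (w1,w7,w4), (w1,w7,w6), (w2,w3,w4), (w2,w3,w5), (w2,w7,w4), (w3,w2,w1), (w3,w2,w3), … and 25 more.
Total: 37.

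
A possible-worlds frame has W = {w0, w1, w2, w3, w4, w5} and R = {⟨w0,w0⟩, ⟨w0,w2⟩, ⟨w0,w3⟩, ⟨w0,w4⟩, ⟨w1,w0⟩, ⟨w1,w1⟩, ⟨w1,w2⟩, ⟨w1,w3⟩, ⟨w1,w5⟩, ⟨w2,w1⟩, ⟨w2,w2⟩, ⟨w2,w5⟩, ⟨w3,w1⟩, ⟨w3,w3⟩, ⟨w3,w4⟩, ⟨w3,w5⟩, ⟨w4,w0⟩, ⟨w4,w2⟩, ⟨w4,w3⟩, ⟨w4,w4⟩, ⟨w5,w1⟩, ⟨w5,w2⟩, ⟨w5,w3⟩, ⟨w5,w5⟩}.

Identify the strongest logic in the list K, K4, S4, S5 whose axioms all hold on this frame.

K

Transitive (axiom 4): no — w0 R w2 and w2 R w1, but not w0 R w1.
Reflexive (axiom T): yes — every world is R-related to itself.
Euclidean (axiom 5): no — w0 R w2 and w0 R w3, but not w2 R w3.
So F validates K; K4 would additionally require R to be transitive. The strongest is K.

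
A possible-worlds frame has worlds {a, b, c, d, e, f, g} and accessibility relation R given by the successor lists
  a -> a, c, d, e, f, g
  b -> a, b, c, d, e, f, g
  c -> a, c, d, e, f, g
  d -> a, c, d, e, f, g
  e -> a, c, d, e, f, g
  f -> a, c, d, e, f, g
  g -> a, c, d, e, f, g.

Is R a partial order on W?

No

Reflexive: yes — every world is R-related to itself.
Transitive: yes — every two-step R-path is closed by a direct edge.
Antisymmetric: no — a R c and c R a with a ≠ c.
So R is not a partial order.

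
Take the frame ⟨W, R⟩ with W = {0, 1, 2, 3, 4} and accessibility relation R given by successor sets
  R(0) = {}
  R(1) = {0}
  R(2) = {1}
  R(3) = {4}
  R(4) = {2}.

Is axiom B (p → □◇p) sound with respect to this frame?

The schema B characterises exactly the symmetric frames.
Symmetric: no — 1 R 0 but not 0 R 1.

No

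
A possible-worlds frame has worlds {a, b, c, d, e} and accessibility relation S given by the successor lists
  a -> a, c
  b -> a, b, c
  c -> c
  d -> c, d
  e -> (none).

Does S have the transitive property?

Yes

Transitive: yes — every two-step S-path is closed by a direct edge.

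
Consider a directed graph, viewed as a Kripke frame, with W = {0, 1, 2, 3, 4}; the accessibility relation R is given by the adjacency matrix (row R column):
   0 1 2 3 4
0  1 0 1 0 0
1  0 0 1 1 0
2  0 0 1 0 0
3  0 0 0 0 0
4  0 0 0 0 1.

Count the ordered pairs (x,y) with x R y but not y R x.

3

Enumerating: (0,2), (1,2), (1,3).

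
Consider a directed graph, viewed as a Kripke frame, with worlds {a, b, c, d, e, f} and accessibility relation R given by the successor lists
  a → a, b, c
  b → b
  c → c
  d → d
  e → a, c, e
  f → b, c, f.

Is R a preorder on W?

No

Reflexive: yes — every world is R-related to itself.
Transitive: no — e R a and a R b, but not e R b.
So R is not a preorder.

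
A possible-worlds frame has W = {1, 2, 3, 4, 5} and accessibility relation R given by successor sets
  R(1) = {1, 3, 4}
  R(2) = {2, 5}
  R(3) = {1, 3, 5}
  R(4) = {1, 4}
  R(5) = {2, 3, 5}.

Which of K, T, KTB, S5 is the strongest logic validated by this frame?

KTB

Reflexive (axiom T): yes — every world is R-related to itself.
Symmetric (axiom B): yes — every pair in R has its reverse in R.
Euclidean (axiom 5): no — 1 R 3 and 1 R 4, but not 3 R 4.
So F validates K, T, KTB; S5 would additionally require R to be Euclidean. The strongest is KTB.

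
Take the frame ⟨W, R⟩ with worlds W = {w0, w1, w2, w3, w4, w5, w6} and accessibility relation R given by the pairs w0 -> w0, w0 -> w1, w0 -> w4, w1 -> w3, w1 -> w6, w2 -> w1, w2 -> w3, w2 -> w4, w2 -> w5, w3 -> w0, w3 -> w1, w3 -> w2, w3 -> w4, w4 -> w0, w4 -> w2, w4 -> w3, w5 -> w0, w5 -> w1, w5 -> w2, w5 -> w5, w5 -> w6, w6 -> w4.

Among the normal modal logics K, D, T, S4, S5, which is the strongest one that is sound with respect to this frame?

D

Serial (axiom D): yes — every world has a successor (e.g. w0 R w0).
Reflexive (axiom T): no — w1 is not related to itself.
Transitive (axiom 4): no — w0 R w1 and w1 R w3, but not w0 R w3.
Euclidean (axiom 5): no — w0 R w1 and w0 R w4, but not w1 R w4.
So F validates K, D; T would additionally require R to be reflexive. The strongest is D.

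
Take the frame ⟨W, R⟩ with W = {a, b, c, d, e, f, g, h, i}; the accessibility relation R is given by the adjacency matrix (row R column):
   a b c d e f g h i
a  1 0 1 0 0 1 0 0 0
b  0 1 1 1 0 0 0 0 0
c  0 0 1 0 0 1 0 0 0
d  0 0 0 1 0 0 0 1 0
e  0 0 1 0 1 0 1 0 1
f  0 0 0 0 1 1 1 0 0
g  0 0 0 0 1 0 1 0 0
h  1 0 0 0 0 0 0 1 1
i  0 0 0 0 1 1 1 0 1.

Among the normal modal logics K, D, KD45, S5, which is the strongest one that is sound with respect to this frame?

Serial (axiom D): yes — every world has a successor (e.g. a R a).
Euclidean (axiom 5): no — a R f and a R c, but not f R c.
Transitive (axiom 4): no — a R f and f R e, but not a R e.
Reflexive (axiom T): yes — every world is R-related to itself.
So F validates K, D; KD45 would additionally require R to be Euclidean and transitive. The strongest is D.

D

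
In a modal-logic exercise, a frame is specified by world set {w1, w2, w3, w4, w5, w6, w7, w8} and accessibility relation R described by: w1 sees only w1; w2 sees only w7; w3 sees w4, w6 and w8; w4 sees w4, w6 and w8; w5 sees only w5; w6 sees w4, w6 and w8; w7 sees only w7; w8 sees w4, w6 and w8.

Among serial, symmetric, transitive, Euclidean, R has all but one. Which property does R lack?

Serial: yes — every world has a successor (e.g. w1 R w1).
Symmetric: no — w2 R w7 but not w7 R w2.
Transitive: yes — every two-step R-path is closed by a direct edge.
Euclidean: yes — any two successors of a common world are R-related.
Only symmetric fails.

symmetric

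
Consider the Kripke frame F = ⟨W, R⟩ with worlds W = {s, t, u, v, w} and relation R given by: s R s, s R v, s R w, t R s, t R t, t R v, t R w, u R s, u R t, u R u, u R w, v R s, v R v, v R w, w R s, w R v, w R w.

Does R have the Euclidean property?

No

Euclidean: no — u R s and u R t, but not s R t.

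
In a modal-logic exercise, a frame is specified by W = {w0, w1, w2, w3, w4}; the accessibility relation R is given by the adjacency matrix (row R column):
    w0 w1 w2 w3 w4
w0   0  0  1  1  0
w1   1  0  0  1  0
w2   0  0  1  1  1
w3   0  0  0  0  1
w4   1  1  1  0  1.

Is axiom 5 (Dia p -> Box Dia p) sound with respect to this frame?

No

Axiom 5 corresponds to the accessibility relation being Euclidean.
Euclidean: no — w0 R w3 and w0 R w2, but not w3 R w2.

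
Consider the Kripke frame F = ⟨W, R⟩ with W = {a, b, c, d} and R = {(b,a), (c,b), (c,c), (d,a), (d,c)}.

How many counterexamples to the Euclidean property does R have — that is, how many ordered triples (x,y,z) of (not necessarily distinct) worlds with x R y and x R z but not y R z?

6

Enumerating: (b,a,a), (c,b,b), (c,b,c), (d,a,a), (d,a,c), (d,c,a).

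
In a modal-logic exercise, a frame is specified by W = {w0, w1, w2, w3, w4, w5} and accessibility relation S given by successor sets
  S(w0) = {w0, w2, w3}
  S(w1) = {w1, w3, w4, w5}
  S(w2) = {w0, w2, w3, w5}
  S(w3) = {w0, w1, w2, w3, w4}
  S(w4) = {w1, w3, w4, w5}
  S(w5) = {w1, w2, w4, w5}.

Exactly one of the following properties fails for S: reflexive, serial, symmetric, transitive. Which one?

Reflexive: yes — every world is S-related to itself.
Serial: yes — every world has a successor (e.g. w0 S w0).
Symmetric: yes — every pair in S has its reverse in S.
Transitive: no — w0 S w2 and w2 S w5, but not w0 S w5.
Only transitive fails.

transitive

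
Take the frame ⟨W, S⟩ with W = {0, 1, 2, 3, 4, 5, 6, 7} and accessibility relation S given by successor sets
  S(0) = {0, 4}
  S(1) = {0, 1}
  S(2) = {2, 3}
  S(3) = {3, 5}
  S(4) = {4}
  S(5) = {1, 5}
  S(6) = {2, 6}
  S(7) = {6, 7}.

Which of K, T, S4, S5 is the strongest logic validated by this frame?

Reflexive (axiom T): yes — every world is S-related to itself.
Transitive (axiom 4): no — 1 S 0 and 0 S 4, but not 1 S 4.
Euclidean (axiom 5): no — 0 S 4 and 0 S 0, but not 4 S 0.
So F validates K, T; S4 would additionally require S to be transitive. The strongest is T.

T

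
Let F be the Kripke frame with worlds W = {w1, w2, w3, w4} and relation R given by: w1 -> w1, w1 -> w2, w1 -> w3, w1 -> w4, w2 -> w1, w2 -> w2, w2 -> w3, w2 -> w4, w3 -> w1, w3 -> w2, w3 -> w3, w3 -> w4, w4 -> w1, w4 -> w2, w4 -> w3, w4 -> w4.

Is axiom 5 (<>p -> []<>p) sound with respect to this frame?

By correspondence theory, 5 is valid on a frame iff R is Euclidean.
Euclidean: yes — any two successors of a common world are R-related.

Yes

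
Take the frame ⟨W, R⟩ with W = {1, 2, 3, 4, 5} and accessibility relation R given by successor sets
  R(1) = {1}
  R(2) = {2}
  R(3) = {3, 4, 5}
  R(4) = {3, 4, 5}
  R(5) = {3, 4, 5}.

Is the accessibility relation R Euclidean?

Yes

Euclidean: yes — any two successors of a common world are R-related.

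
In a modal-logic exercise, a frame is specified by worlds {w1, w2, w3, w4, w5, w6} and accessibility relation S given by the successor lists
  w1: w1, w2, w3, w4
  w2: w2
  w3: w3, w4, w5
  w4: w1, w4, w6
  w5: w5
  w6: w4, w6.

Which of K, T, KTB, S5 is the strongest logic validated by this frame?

T

Reflexive (axiom T): yes — every world is S-related to itself.
Symmetric (axiom B): no — w1 S w2 but not w2 S w1.
Euclidean (axiom 5): no — w1 S w2 and w1 S w3, but not w2 S w3.
So F validates K, T; KTB would additionally require S to be symmetric. The strongest is T.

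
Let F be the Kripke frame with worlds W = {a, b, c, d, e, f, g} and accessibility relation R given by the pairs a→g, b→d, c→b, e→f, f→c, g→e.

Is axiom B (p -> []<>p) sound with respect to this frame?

No

Axiom B corresponds to the accessibility relation being symmetric.
Symmetric: no — a R g but not g R a.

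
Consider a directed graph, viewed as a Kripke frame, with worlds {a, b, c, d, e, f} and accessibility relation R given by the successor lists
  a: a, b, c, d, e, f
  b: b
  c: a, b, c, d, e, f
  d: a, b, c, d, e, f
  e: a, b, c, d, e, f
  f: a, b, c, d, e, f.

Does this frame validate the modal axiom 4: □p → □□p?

Yes

By correspondence theory, 4 is valid on a frame iff R is transitive.
Transitive: yes — every two-step R-path is closed by a direct edge.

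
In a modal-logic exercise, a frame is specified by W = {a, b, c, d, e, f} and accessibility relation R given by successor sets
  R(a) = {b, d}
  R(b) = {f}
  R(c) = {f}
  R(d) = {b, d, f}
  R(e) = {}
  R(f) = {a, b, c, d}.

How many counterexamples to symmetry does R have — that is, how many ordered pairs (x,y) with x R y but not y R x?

Enumerating: (a,b), (a,d), (d,b), (f,a).

4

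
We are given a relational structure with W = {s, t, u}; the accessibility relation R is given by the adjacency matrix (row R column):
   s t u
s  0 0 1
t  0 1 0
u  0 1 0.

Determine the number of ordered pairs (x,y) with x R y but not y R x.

2

Enumerating: (s,u), (u,t).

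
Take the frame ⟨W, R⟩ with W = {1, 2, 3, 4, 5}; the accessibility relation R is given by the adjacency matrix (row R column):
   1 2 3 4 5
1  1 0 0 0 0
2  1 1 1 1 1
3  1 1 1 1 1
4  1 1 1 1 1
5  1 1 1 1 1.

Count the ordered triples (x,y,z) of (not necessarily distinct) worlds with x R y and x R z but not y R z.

16

Enumerating: (2,1,2), (2,1,3), (2,1,4), (2,1,5), (3,1,2), (3,1,3), (3,1,4), (3,1,5), (4,1,2), (4,1,3), (4,1,4), (4,1,5), (5,1,2), (5,1,3), (5,1,4), (5,1,5).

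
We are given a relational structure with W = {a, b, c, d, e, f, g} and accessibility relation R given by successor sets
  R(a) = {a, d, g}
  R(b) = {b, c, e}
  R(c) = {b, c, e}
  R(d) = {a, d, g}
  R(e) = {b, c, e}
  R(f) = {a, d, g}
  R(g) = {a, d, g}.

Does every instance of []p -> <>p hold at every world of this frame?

By correspondence theory, D is valid on a frame iff R is serial.
Serial: yes — every world has a successor (e.g. a R a).

Yes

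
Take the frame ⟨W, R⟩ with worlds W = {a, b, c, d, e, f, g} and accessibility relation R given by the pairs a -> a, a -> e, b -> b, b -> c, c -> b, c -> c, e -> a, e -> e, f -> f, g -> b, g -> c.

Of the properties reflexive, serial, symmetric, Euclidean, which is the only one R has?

Euclidean

Reflexive: no — d is not related to itself.
Serial: no — d has no R-successor.
Symmetric: no — g R b but not b R g.
Euclidean: yes — any two successors of a common world are R-related.
Only Euclidean holds.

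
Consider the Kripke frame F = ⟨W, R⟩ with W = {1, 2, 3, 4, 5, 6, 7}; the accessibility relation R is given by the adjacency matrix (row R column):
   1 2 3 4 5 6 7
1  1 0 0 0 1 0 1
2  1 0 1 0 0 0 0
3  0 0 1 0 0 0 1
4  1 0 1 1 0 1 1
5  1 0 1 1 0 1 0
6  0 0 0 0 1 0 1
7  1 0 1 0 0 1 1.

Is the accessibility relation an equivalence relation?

No

Reflexive: no — 2 is not related to itself.
Symmetric: no — 2 R 1 but not 1 R 2.
Transitive: no — 1 R 5 and 5 R 3, but not 1 R 3.
So R is not an equivalence relation.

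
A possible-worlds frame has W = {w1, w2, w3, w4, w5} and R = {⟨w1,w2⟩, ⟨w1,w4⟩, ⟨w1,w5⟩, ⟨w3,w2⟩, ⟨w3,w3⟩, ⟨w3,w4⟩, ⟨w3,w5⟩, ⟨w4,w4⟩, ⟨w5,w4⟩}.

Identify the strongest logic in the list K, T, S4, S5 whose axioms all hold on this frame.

Reflexive (axiom T): no — w1 is not related to itself.
Transitive (axiom 4): yes — every two-step R-path is closed by a direct edge.
Euclidean (axiom 5): no — w1 R w2 and w1 R w4, but not w2 R w4.
So F validates K; T would additionally require R to be reflexive. The strongest is K.

K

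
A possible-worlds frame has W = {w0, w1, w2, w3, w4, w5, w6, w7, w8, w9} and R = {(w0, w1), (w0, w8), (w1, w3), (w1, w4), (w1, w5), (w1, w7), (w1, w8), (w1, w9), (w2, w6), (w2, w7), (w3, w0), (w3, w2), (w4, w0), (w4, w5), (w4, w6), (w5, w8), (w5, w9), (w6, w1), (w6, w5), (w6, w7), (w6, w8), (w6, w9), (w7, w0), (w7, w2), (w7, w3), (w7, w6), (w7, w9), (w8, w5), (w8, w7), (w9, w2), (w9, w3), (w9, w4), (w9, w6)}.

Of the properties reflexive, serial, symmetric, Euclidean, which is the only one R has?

Reflexive: no — w0 is not related to itself.
Serial: yes — every world has a successor (e.g. w0 R w1).
Symmetric: no — w0 R w1 but not w1 R w0.
Euclidean: no — w0 R w8 and w0 R w1, but not w8 R w1.
Only serial holds.

serial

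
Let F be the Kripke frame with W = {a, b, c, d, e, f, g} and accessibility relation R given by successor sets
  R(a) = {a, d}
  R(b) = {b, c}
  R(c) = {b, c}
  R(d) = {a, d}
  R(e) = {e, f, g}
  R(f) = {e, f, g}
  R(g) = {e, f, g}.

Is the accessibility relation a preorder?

Yes

Reflexive: yes — every world is R-related to itself.
Transitive: yes — every two-step R-path is closed by a direct edge.
So R is a preorder.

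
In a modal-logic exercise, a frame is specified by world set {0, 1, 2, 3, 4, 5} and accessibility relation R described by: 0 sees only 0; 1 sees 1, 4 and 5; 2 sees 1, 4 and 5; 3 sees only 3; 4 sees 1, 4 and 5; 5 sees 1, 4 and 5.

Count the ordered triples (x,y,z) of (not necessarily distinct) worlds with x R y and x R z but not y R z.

R is Euclidean; there are no such tuples.

0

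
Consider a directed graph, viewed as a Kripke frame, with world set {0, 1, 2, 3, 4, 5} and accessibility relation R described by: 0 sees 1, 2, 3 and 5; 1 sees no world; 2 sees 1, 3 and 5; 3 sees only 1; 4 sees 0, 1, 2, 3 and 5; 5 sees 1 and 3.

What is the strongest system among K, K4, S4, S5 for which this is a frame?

K4

Transitive (axiom 4): yes — every two-step R-path is closed by a direct edge.
Reflexive (axiom T): no — 0 is not related to itself.
Euclidean (axiom 5): no — 0 R 1 and 0 R 2, but not 1 R 2.
So F validates K, K4; S4 would additionally require R to be reflexive. The strongest is K4.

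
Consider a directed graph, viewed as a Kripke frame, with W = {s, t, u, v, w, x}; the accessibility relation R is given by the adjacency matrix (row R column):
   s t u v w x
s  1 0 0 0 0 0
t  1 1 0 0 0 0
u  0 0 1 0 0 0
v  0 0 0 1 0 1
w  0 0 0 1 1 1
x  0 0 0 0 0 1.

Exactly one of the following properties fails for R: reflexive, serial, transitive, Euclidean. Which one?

Euclidean

Reflexive: yes — every world is R-related to itself.
Serial: yes — every world has a successor (e.g. s R s).
Transitive: yes — every two-step R-path is closed by a direct edge.
Euclidean: no — w R x and w R v, but not x R v.
Only Euclidean fails.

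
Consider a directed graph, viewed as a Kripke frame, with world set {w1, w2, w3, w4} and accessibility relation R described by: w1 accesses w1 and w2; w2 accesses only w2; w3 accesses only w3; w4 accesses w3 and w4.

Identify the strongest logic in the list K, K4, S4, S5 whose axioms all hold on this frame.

S4

Transitive (axiom 4): yes — every two-step R-path is closed by a direct edge.
Reflexive (axiom T): yes — every world is R-related to itself.
Euclidean (axiom 5): no — w1 R w2 and w1 R w1, but not w2 R w1.
So F validates K, K4, S4; S5 would additionally require R to be Euclidean. The strongest is S4.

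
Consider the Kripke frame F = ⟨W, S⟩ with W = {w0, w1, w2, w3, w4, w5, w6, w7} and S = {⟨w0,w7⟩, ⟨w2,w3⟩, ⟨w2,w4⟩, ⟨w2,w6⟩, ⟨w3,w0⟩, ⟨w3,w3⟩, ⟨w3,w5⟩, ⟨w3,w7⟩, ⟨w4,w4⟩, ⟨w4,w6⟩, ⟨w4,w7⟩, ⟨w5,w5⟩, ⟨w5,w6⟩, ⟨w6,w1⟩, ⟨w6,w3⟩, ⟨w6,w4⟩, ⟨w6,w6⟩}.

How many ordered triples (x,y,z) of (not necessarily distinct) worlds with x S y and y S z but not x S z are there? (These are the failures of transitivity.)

Enumerating: (w2,w3,w0), (w2,w3,w5), (w2,w3,w7), (w2,w4,w7), (w2,w6,w1), (w3,w5,w6), (w4,w6,w1), (w4,w6,w3), (w5,w6,w1), (w5,w6,w3), (w5,w6,w4), (w6,w3,w0), (w6,w3,w5), (w6,w3,w7), (w6,w4,w7).

15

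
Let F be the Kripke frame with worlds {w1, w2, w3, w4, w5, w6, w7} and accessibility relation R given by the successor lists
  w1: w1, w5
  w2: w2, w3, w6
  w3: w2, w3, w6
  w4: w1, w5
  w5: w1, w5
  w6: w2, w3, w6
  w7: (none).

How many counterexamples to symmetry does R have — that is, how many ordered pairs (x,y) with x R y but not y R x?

2

Enumerating: (w4,w1), (w4,w5).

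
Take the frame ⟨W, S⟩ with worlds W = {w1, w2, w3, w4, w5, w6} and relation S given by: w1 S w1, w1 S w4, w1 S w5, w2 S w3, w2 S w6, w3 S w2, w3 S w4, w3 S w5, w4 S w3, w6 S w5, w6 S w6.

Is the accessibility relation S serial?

No

Serial: no — w5 has no S-successor.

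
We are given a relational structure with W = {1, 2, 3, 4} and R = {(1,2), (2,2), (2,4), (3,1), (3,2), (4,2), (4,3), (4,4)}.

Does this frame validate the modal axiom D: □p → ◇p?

Yes

The schema D characterises exactly the serial frames.
Serial: yes — every world has a successor (e.g. 1 R 2).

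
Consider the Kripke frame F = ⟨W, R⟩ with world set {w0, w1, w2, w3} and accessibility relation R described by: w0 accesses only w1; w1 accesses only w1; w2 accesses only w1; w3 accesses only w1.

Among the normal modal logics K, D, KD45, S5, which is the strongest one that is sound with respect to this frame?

KD45

Serial (axiom D): yes — every world has a successor (e.g. w0 R w1).
Euclidean (axiom 5): yes — any two successors of a common world are R-related.
Transitive (axiom 4): yes — every two-step R-path is closed by a direct edge.
Reflexive (axiom T): no — w0 is not related to itself.
So F validates K, D, KD45; S5 would additionally require R to be reflexive. The strongest is KD45.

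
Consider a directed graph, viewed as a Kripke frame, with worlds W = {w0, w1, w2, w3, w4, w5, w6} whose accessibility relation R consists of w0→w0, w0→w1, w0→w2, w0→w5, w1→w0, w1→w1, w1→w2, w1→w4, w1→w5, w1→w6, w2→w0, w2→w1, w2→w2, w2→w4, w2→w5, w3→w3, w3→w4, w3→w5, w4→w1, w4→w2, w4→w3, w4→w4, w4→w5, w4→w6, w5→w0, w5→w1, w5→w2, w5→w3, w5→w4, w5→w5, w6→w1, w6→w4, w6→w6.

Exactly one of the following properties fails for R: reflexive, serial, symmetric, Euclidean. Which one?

Reflexive: yes — every world is R-related to itself.
Serial: yes — every world has a successor (e.g. w0 R w0).
Symmetric: yes — every pair in R has its reverse in R.
Euclidean: no — w1 R w0 and w1 R w4, but not w0 R w4.
Only Euclidean fails.

Euclidean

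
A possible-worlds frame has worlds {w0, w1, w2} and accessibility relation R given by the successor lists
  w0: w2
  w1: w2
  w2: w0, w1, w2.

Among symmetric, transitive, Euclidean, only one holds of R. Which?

Symmetric: yes — every pair in R has its reverse in R.
Transitive: no — w0 R w2 and w2 R w1, but not w0 R w1.
Euclidean: no — w2 R w0 and w2 R w1, but not w0 R w1.
Only symmetric holds.

symmetric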